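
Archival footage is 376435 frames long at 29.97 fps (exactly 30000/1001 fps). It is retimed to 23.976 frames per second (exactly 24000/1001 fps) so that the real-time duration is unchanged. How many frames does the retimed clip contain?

Target frames = source frames × (target rate / source rate) = 376435 × (24000/1001)/(30000/1001) = 376435 × 4/5 = 301148.

301148 frames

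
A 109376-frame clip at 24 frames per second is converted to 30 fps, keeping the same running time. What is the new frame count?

Target frames = source frames × (target rate / source rate) = 109376 × (30)/(24) = 109376 × 5/4 = 136720.

136720 frames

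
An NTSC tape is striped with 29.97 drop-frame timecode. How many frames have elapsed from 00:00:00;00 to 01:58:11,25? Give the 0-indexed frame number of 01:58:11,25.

Complete 10-minute blocks: 11, each 17982 frames → 197802.
Remaining 8 whole minutes in the current block: 1800 + 7 × 1798 = 14386 frames.
Within the current minute: 11 × 30 + 25 − 2 = 353 (labels ;00/;01 skipped at this minute). Total = 197802 + 14386 + 353 = 212541.

212541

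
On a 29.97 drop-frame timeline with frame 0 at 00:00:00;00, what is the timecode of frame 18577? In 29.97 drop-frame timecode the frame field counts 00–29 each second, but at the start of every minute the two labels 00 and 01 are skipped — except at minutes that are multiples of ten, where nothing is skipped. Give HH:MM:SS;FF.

Each 10-minute DF block holds 10 × 60 × 30 − 9 × 2 = 17982 frames. 18577 ÷ 17982 → 1 full block, remainder 595.
Within the partial block the first minute is 1800 frames and each further minute 1798, so 0 further minute boundaries passed. Total skipped labels = 18 × 1 + 2 × 0 = 18.
Non-drop label index = 18577 + 18 = 18595; at 30 labels/s that is 00:10:19:25, i.e. DF 00:10:19;25.

00:10:19;25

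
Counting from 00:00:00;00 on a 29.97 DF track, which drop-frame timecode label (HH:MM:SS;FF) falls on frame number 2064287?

19:07:58;13

Each 10-minute DF block holds 10 × 60 × 30 − 9 × 2 = 17982 frames. 2064287 ÷ 17982 → 114 full blocks, remainder 14339.
Within the partial block the first minute is 1800 frames and each further minute 1798, so 7 further minute boundaries passed. Total skipped labels = 18 × 114 + 2 × 7 = 2066.
Non-drop label index = 2064287 + 2066 = 2066353; at 30 labels/s that is 19:07:58:13, i.e. DF 19:07:58;13.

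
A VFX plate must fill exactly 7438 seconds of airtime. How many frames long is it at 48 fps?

357024 frames

Frames = 7438 × 48 = 357024.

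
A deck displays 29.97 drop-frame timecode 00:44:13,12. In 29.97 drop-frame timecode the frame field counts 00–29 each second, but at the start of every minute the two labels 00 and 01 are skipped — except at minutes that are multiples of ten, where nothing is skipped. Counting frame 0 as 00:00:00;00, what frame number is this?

79522

Complete 10-minute blocks: 4, each 17982 frames → 71928.
Remaining 4 whole minutes in the current block: 1800 + 3 × 1798 = 7194 frames.
Within the current minute: 13 × 30 + 12 − 2 = 400 (labels ;00/;01 skipped at this minute). Total = 71928 + 7194 + 400 = 79522.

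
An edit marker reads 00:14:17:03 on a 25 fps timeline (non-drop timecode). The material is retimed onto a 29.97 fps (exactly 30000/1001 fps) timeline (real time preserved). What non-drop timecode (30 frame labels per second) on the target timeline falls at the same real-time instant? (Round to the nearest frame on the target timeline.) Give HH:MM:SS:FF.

00:14:16:08

Source frame index: (0×3600 + 14×60 + 17) × 25 + 3 = 21428.
Real time: 21428 / (25) = 21428/25 s.
Target frame: (21428/25) × (30000/1001) = 2337600/91 ≈ 25687.912 → 25688.
At 30 labels/s: frame 25688 → 00:14:16:08.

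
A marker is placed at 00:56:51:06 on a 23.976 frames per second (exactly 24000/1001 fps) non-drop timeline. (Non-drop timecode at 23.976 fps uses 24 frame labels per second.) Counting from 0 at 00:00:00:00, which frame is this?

81870

Total seconds to the label: (0 × 3600 + 56 × 60 + 51) = 3411.
Frame index = 3411 × 24 + 6 = 81870.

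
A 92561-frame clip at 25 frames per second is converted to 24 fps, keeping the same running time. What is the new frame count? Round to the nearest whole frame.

88859 frames

Frames at target rate = 92561 × (24) / (25) = 2221464/25 ≈ 88858.560.
Nearest whole frame: 88859.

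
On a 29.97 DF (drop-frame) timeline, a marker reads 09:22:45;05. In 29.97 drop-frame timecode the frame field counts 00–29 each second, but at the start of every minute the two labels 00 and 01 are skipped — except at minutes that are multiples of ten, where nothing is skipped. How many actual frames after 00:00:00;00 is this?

As if non-drop at 30 labels/s: (9 × 3600 + 22 × 60 + 45) × 30 + 5 = 1012955.
Minute boundaries passed: 562; those not divisible by 10: 562 − 56 = 506; dropped labels = 2 × 506 = 1012.
Actual frame index = 1012955 − 1012 = 1011943.

1011943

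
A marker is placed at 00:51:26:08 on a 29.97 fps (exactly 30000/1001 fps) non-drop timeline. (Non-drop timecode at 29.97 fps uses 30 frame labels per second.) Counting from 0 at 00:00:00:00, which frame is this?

Total seconds to the label: (0 × 3600 + 51 × 60 + 26) = 3086.
Frame index = 3086 × 30 + 8 = 92588.

92588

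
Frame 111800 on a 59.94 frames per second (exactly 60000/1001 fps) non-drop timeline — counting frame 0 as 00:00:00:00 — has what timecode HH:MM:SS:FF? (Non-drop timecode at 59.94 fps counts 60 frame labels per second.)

111800 ÷ 60 = 1863 full seconds, remainder 20 frames.
1863 s = 0 h 31 min 3 s.
Timecode: 00:31:03:20.

00:31:03:20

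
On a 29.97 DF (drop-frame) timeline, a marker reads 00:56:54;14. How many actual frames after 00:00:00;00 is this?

Complete 10-minute blocks: 5, each 17982 frames → 89910.
Remaining 6 whole minutes in the current block: 1800 + 5 × 1798 = 10790 frames.
Within the current minute: 54 × 30 + 14 − 2 = 1632 (labels ;00/;01 skipped at this minute). Total = 89910 + 10790 + 1632 = 102332.

102332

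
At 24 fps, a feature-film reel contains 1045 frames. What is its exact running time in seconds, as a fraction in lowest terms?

1045/24 seconds

Running time = 1045 ÷ (24) = 1045 × 1/24 = 1045/24 s.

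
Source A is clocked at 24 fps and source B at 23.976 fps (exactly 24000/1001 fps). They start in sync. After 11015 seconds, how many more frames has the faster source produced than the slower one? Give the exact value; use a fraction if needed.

A emits 24 × 11015 = 264360 frames; B emits 24000/1001 × 11015 = 264360000/1001.
Difference = 264360/1001 frames (≈ 264.0959); B is behind A.

264360/1001 frames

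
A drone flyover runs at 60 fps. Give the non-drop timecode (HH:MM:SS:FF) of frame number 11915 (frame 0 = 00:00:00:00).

00:03:18:35

11915 ÷ 60 = 198 full seconds, remainder 35 frames.
198 s = 0 h 3 min 18 s.
Timecode: 00:03:18:35.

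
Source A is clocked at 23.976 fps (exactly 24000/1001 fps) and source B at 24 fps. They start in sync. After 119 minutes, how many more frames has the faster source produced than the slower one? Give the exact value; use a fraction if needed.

24480/143 frames

119 min = 7140 s.
A emits 24000/1001 × 7140 = 24480000/143 frames; B emits 24 × 7140 = 171360.
Difference = 24480/143 frames (≈ 171.1888); B is ahead of A.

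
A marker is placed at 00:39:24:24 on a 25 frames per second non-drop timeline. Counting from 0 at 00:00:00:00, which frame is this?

frame 59124

Total seconds to the label: (0 × 3600 + 39 × 60 + 24) = 2364.
Frame index = 2364 × 25 + 24 = 59124.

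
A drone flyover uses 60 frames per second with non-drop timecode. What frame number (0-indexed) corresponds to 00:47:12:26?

frame 169946

Total seconds to the label: (0 × 3600 + 47 × 60 + 12) = 2832.
Frame index = 2832 × 60 + 26 = 169946.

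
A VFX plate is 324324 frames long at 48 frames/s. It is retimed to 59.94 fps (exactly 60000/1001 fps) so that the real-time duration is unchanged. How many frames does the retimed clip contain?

Target frames = source frames × (target rate / source rate) = 324324 × (60000/1001)/(48) = 324324 × 1250/1001 = 405000.

405000 frames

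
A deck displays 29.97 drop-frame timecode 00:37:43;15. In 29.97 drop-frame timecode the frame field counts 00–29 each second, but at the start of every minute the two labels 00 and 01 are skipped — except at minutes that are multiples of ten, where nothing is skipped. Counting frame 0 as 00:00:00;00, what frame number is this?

67837

As if non-drop at 30 labels/s: (0 × 3600 + 37 × 60 + 43) × 30 + 15 = 67905.
Minute boundaries passed: 37; those not divisible by 10: 37 − 3 = 34; dropped labels = 2 × 34 = 68.
Actual frame index = 67905 − 68 = 67837.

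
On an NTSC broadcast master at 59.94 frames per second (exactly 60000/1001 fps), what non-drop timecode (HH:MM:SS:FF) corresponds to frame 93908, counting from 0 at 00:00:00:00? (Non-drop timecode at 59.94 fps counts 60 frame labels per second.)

93908 ÷ 60 = 1565 full seconds, remainder 8 frames.
1565 s = 0 h 26 min 5 s.
Timecode: 00:26:05:08.

00:26:05:08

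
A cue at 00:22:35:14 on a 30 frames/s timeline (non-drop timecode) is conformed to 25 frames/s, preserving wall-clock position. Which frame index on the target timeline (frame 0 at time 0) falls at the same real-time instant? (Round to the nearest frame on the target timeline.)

frame 33887

Source frame index: (0×3600 + 22×60 + 35) × 30 + 14 = 40664.
Real time: 40664 / (30) = 20332/15 s.
Target frame: (20332/15) × (25) = 101660/3 ≈ 33886.667 → 33887.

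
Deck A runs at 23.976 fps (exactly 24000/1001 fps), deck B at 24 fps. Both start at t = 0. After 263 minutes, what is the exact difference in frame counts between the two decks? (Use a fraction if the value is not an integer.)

263 min = 15780 s.
A emits 24000/1001 × 15780 = 378720000/1001 frames; B emits 24 × 15780 = 378720.
Difference = 378720/1001 frames (≈ 378.3417); B is ahead of A.

378720/1001 frames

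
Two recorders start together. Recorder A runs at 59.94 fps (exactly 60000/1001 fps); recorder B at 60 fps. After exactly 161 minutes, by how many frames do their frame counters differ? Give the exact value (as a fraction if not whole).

82800/143 frames

161 min = 9660 s.
A emits 60000/1001 × 9660 = 82800000/143 frames; B emits 60 × 9660 = 579600.
Difference = 82800/143 frames (≈ 579.0210); B is ahead of A.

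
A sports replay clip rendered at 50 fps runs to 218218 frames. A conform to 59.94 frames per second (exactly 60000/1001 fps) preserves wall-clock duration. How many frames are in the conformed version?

261600 frames

Target frames = source frames × (target rate / source rate) = 218218 × (60000/1001)/(50) = 218218 × 1200/1001 = 261600.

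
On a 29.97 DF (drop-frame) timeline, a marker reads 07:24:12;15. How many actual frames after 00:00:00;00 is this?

798775

As if non-drop at 30 labels/s: (7 × 3600 + 24 × 60 + 12) × 30 + 15 = 799575.
Minute boundaries passed: 444; those not divisible by 10: 444 − 44 = 400; dropped labels = 2 × 400 = 800.
Actual frame index = 799575 − 800 = 798775.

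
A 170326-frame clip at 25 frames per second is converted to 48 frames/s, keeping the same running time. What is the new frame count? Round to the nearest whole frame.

327026 frames

Frames at target rate = 170326 × (48) / (25) = 8175648/25 ≈ 327025.920.
Nearest whole frame: 327026.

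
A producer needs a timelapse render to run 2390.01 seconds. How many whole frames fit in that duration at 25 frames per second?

Frames = 2390.01 × 25 = 239001/4 ≈ 59750.2500.
Complete frames: 59750.

59750 frames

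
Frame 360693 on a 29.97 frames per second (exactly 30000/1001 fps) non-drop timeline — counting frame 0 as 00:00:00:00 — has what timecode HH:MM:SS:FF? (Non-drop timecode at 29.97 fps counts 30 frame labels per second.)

03:20:23:03

360693 ÷ 30 = 12023 full seconds, remainder 3 frames.
12023 s = 3 h 20 min 23 s.
Timecode: 03:20:23:03.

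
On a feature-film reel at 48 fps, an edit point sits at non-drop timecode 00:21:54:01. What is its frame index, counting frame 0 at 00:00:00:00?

frame 63073

Total seconds to the label: (0 × 3600 + 21 × 60 + 54) = 1314.
Frame index = 1314 × 48 + 1 = 63073.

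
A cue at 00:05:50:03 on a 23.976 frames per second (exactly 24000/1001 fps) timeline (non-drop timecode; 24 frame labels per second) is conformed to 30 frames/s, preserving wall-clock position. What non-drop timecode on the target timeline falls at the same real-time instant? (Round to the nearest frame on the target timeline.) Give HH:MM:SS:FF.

00:05:50:14

Source frame index: (0×3600 + 5×60 + 50) × 24 + 3 = 8403.
Real time: 8403 / (24000/1001) = 2803801/8000 s.
Target frame: (2803801/8000) × (30) = 8411403/800 ≈ 10514.254 → 10514.
At 30 labels/s: frame 10514 → 00:05:50:14.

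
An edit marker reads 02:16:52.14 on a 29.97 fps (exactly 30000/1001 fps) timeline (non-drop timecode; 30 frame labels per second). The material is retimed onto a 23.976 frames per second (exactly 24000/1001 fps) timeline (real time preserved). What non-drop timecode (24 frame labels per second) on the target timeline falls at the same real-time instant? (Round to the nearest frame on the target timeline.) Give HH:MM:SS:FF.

02:16:52:11

Source frame index: (2×3600 + 16×60 + 52) × 30 + 14 = 246374.
Real time: 246374 / (30000/1001) = 123310187/15000 s.
Target frame: (123310187/15000) × (24000/1001) = 985496/5 ≈ 197099.200 → 197099.
At 24 labels/s: frame 197099 → 02:16:52:11.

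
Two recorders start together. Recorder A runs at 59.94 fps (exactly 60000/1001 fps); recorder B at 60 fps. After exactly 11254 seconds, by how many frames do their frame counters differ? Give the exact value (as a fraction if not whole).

A emits 60000/1001 × 11254 = 675240000/1001 frames; B emits 60 × 11254 = 675240.
Difference = 675240/1001 frames (≈ 674.5654); B is ahead of A.

675240/1001 frames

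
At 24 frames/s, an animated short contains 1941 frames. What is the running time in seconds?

80.875 seconds

Running time = 1941 / (24) = 80.875 s.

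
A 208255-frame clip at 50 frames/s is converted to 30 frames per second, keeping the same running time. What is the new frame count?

124953 frames

Target frames = source frames × (target rate / source rate) = 208255 × (30)/(50) = 208255 × 3/5 = 124953.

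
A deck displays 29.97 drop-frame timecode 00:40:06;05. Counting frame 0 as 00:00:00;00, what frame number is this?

72113

As if non-drop at 30 labels/s: (0 × 3600 + 40 × 60 + 6) × 30 + 5 = 72185.
Minute boundaries passed: 40; those not divisible by 10: 40 − 4 = 36; dropped labels = 2 × 36 = 72.
Actual frame index = 72185 − 72 = 72113.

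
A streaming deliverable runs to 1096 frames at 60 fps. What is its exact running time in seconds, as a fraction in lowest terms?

274/15 seconds

Running time = 1096 ÷ (60) = 1096 × 1/60 = 274/15 s.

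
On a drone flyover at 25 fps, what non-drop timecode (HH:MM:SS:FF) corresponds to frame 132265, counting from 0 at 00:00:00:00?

132265 ÷ 25 = 5290 full seconds, remainder 15 frames.
5290 s = 1 h 28 min 10 s.
Timecode: 01:28:10:15.

01:28:10:15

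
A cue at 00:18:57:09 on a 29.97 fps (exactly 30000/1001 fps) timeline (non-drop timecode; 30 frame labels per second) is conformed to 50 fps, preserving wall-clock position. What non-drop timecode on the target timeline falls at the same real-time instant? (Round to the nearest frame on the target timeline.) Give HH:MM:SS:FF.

Source frame index: (0×3600 + 18×60 + 57) × 30 + 9 = 34119.
Real time: 34119 / (30000/1001) = 11384373/10000 s.
Target frame: (11384373/10000) × (50) = 11384373/200 ≈ 56921.865 → 56922.
At 50 labels/s: frame 56922 → 00:18:58:22.

00:18:58:22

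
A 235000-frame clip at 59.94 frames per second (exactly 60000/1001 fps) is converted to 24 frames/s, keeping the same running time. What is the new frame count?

94094 frames

Target frames = source frames × (target rate / source rate) = 235000 × (24)/(60000/1001) = 235000 × 1001/2500 = 94094.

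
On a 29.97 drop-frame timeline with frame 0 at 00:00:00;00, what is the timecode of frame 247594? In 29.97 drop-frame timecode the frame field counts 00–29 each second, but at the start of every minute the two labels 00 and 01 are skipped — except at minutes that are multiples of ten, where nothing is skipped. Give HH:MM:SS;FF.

02:17:41;12

Each 10-minute DF block holds 10 × 60 × 30 − 9 × 2 = 17982 frames. 247594 ÷ 17982 → 13 full blocks, remainder 13828.
Within the partial block the first minute is 1800 frames and each further minute 1798, so 7 further minute boundaries passed. Total skipped labels = 18 × 13 + 2 × 7 = 248.
Non-drop label index = 247594 + 248 = 247842; at 30 labels/s that is 02:17:41:12, i.e. DF 02:17:41;12.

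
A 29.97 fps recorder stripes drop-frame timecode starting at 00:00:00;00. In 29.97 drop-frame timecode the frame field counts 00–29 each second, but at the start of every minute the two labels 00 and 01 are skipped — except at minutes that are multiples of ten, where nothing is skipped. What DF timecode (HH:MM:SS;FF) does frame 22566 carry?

Ten DF minutes hold 17982 frames, so frame 22566 lies in block 1 (frames 17982–35963) with 4584 frames into that block.
The block's first minute is 1800 frames and the rest 1798 each; 4584 frames reaches minute 2, so 1 × 18 + 2 × 2 = 22 labels have been skipped so far.
Adding those back, label number 22566 + 22 = 22588 at 30 labels/s is 752 s + 28 f = 0 h 12 min 32 s frame 28, i.e. 00:12:32;28.

00:12:32;28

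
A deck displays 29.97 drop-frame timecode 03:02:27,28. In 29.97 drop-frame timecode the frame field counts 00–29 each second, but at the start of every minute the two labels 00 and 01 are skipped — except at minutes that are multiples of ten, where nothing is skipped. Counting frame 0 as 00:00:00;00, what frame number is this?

328110

As if non-drop at 30 labels/s: (3 × 3600 + 2 × 60 + 27) × 30 + 28 = 328438.
Minute boundaries passed: 182; those not divisible by 10: 182 − 18 = 164; dropped labels = 2 × 164 = 328.
Actual frame index = 328438 − 328 = 328110.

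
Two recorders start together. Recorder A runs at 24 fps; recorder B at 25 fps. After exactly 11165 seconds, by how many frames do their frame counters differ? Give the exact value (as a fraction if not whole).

A emits 24 × 11165 = 267960 frames; B emits 25 × 11165 = 279125.
Difference = 11165 frames; B is ahead of A.

11165 frames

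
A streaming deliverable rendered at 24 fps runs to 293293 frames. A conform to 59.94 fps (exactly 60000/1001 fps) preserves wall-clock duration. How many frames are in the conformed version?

Target frames = source frames × (target rate / source rate) = 293293 × (60000/1001)/(24) = 293293 × 2500/1001 = 732500.

732500 frames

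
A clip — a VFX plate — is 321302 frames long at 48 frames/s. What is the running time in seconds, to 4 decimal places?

6693.7917 seconds

Running time = 321302 × 1/48 = 160651/24 s ≈ 6693.7917 s.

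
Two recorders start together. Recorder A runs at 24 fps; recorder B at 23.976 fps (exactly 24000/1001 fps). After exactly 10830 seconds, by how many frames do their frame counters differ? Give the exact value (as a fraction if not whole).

A emits 24 × 10830 = 259920 frames; B emits 24000/1001 × 10830 = 259920000/1001.
Difference = 259920/1001 frames (≈ 259.6603); B is behind A.

259920/1001 frames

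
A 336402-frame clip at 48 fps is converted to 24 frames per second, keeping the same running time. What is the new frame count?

Target frames = source frames × (target rate / source rate) = 336402 × (24)/(48) = 336402 × 1/2 = 168201.

168201 frames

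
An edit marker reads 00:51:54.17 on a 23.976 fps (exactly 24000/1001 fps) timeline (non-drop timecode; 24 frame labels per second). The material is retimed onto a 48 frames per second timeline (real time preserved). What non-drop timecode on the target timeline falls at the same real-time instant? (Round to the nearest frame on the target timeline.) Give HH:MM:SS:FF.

00:51:57:40

Source frame index: (0×3600 + 51×60 + 54) × 24 + 17 = 74753.
Real time: 74753 / (24000/1001) = 74827753/24000 s.
Target frame: (74827753/24000) × (48) = 74827753/500 ≈ 149655.506 → 149656.
At 48 labels/s: frame 149656 → 00:51:57:40.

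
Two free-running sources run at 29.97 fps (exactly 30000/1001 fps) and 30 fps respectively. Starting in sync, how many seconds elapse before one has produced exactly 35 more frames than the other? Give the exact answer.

7007/6 seconds

The gap grows by |30 − 30000/1001| = 30/1001 frames per second.
Time for a 35-frame gap: 35 ÷ (30/1001) = 7007/6 s.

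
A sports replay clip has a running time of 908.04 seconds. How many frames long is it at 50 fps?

45402 frames

Frames = 908.04 × 50 = 45402.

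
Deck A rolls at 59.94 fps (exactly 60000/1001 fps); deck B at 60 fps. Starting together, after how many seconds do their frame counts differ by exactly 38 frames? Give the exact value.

19019/30 seconds

The gap grows by |60 − 60000/1001| = 60/1001 frames per second.
Time for a 38-frame gap: 38 ÷ (60/1001) = 19019/30 s.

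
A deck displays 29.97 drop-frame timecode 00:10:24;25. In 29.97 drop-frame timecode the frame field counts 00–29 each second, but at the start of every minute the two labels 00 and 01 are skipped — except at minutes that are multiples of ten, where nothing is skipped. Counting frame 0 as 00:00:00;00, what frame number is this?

As if non-drop at 30 labels/s: (0 × 3600 + 10 × 60 + 24) × 30 + 25 = 18745.
Minute boundaries passed: 10; those not divisible by 10: 10 − 1 = 9; dropped labels = 2 × 9 = 18.
Actual frame index = 18745 − 18 = 18727.

18727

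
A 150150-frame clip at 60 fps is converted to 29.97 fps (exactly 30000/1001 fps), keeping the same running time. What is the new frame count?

75000 frames

Target frames = source frames × (target rate / source rate) = 150150 × (30000/1001)/(60) = 150150 × 500/1001 = 75000.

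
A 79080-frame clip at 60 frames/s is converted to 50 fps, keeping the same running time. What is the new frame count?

Target frames = source frames × (target rate / source rate) = 79080 × (50)/(60) = 79080 × 5/6 = 65900.

65900 frames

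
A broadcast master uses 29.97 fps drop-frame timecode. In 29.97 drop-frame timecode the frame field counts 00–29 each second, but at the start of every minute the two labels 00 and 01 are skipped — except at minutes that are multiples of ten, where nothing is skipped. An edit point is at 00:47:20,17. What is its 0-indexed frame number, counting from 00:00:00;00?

As if non-drop at 30 labels/s: (0 × 3600 + 47 × 60 + 20) × 30 + 17 = 85217.
Minute boundaries passed: 47; those not divisible by 10: 47 − 4 = 43; dropped labels = 2 × 43 = 86.
Actual frame index = 85217 − 86 = 85131.

85131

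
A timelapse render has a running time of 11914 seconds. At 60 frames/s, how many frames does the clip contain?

714840 frames

Frames = 11914 × 60 = 714840.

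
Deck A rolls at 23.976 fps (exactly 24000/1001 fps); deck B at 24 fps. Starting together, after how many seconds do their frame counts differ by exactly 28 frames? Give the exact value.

7007/6 seconds

The gap grows by |24 − 24000/1001| = 24/1001 frames per second.
Time for a 28-frame gap: 28 ÷ (24/1001) = 7007/6 s.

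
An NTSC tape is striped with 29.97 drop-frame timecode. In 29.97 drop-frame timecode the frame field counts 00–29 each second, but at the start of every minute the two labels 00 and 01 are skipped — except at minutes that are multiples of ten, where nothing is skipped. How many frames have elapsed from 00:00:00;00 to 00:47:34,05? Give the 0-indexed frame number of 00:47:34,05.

Complete 10-minute blocks: 4, each 17982 frames → 71928.
Remaining 7 whole minutes in the current block: 1800 + 6 × 1798 = 12588 frames.
Within the current minute: 34 × 30 + 5 − 2 = 1023 (labels ;00/;01 skipped at this minute). Total = 71928 + 12588 + 1023 = 85539.

85539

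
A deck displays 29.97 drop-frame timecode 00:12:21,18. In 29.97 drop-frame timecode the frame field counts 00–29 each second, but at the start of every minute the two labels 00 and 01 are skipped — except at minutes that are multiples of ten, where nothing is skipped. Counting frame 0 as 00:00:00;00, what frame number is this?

22226

Complete 10-minute blocks: 1, each 17982 frames → 17982.
Remaining 2 whole minutes in the current block: 1800 + 1 × 1798 = 3598 frames.
Within the current minute: 21 × 30 + 18 − 2 = 646 (labels ;00/;01 skipped at this minute). Total = 17982 + 3598 + 646 = 22226.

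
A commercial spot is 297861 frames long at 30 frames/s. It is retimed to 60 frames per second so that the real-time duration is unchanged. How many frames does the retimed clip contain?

595722 frames

Target frames = source frames × (target rate / source rate) = 297861 × (60)/(30) = 297861 × 2 = 595722.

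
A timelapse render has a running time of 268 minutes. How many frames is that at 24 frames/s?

268 min = 16080 s.
Frames = 16080 × 24 = 385920.

385920 frames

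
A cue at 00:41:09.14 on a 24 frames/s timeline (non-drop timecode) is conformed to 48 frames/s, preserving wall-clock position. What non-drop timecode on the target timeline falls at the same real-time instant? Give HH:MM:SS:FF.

Source frame index: (0×3600 + 41×60 + 9) × 24 + 14 = 59270.
Real time: 59270 / (24) = 29635/12 s.
Target frame: (29635/12) × (48) = 118540.
At 48 labels/s: frame 118540 → 00:41:09:28.

00:41:09:28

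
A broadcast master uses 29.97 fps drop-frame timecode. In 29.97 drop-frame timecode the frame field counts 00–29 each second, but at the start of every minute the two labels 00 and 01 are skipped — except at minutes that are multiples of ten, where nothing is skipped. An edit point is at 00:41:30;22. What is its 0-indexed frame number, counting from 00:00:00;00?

As if non-drop at 30 labels/s: (0 × 3600 + 41 × 60 + 30) × 30 + 22 = 74722.
Minute boundaries passed: 41; those not divisible by 10: 41 − 4 = 37; dropped labels = 2 × 37 = 74.
Actual frame index = 74722 − 74 = 74648.

74648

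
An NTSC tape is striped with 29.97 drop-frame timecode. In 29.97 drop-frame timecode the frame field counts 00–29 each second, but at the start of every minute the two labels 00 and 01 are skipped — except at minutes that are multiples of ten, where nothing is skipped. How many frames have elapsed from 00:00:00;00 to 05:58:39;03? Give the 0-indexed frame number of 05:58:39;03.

644927

As if non-drop at 30 labels/s: (5 × 3600 + 58 × 60 + 39) × 30 + 3 = 645573.
Minute boundaries passed: 358; those not divisible by 10: 358 − 35 = 323; dropped labels = 2 × 323 = 646.
Actual frame index = 645573 − 646 = 644927.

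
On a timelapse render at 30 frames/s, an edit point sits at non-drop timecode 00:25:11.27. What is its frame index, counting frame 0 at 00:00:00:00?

frame 45357

Total seconds to the label: (0 × 3600 + 25 × 60 + 11) = 1511.
Frame index = 1511 × 30 + 27 = 45357.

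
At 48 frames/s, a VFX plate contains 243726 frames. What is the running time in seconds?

5077.625 seconds

Running time = 243726 / (48) = 5077.625 s.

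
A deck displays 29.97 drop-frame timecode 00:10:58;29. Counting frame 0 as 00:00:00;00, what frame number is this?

As if non-drop at 30 labels/s: (0 × 3600 + 10 × 60 + 58) × 30 + 29 = 19769.
Minute boundaries passed: 10; those not divisible by 10: 10 − 1 = 9; dropped labels = 2 × 9 = 18.
Actual frame index = 19769 − 18 = 19751.

19751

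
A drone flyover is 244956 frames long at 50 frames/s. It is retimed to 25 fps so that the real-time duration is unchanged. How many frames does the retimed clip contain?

122478 frames

Target frames = source frames × (target rate / source rate) = 244956 × (25)/(50) = 244956 × 1/2 = 122478.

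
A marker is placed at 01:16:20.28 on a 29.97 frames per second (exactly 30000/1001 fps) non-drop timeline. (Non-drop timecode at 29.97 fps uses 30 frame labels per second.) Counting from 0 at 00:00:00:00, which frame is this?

Total seconds to the label: (1 × 3600 + 16 × 60 + 20) = 4580.
Frame index = 4580 × 30 + 28 = 137428.

137428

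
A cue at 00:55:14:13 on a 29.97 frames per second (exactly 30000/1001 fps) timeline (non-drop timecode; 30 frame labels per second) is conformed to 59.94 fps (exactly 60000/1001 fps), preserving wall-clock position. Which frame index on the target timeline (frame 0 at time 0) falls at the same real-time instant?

Source frame index: (0×3600 + 55×60 + 14) × 30 + 13 = 99433.
Real time: 99433 / (30000/1001) = 99532433/30000 s.
Target frame: (99532433/30000) × (60000/1001) = 198866.

frame 198866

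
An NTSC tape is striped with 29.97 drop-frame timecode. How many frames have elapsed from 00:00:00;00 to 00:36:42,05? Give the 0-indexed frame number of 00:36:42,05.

As if non-drop at 30 labels/s: (0 × 3600 + 36 × 60 + 42) × 30 + 5 = 66065.
Minute boundaries passed: 36; those not divisible by 10: 36 − 3 = 33; dropped labels = 2 × 33 = 66.
Actual frame index = 66065 − 66 = 65999.

65999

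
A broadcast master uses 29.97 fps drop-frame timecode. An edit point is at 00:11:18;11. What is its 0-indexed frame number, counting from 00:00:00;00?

20331

Complete 10-minute blocks: 1, each 17982 frames → 17982.
Remaining 1 whole minute in the current block: 1800 + 0 × 1798 = 1800 frames.
Within the current minute: 18 × 30 + 11 − 2 = 549 (labels ;00/;01 skipped at this minute). Total = 17982 + 1800 + 549 = 20331.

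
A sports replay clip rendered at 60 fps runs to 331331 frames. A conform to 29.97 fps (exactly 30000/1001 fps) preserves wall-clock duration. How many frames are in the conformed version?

165500 frames

Target frames = source frames × (target rate / source rate) = 331331 × (30000/1001)/(60) = 331331 × 500/1001 = 165500.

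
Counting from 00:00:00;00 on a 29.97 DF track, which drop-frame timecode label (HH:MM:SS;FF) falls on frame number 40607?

00:22:34;27

Ten DF minutes hold 17982 frames, so frame 40607 lies in block 2 (frames 35964–53945) with 4643 frames into that block.
The block's first minute is 1800 frames and the rest 1798 each; 4643 frames reaches minute 2, so 2 × 18 + 2 × 2 = 40 labels have been skipped so far.
Adding those back, label number 40607 + 40 = 40647 at 30 labels/s is 1354 s + 27 f = 0 h 22 min 34 s frame 27, i.e. 00:22:34;27.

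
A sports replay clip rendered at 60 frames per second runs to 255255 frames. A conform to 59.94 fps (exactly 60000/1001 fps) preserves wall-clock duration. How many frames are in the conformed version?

Target frames = source frames × (target rate / source rate) = 255255 × (60000/1001)/(60) = 255255 × 1000/1001 = 255000.

255000 frames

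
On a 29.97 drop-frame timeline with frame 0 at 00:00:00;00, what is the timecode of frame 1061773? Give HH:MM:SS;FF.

Each 10-minute DF block holds 10 × 60 × 30 − 9 × 2 = 17982 frames. 1061773 ÷ 17982 → 59 full blocks, remainder 835.
Within the partial block the first minute is 1800 frames and each further minute 1798, so 0 further minute boundaries passed. Total skipped labels = 18 × 59 + 2 × 0 = 1062.
Non-drop label index = 1061773 + 1062 = 1062835; at 30 labels/s that is 09:50:27:25, i.e. DF 09:50:27;25.

09:50:27;25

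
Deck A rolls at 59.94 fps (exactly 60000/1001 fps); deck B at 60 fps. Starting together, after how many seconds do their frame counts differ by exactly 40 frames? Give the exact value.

2002/3 seconds

The gap grows by |60 − 60000/1001| = 60/1001 frames per second.
Time for a 40-frame gap: 40 ÷ (60/1001) = 2002/3 s.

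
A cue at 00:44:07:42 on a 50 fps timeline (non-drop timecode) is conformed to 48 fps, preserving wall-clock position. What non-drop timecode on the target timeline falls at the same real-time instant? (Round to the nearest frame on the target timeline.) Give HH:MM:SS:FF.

Source frame index: (0×3600 + 44×60 + 7) × 50 + 42 = 132392.
Real time: 132392 / (50) = 66196/25 s.
Target frame: (66196/25) × (48) = 3177408/25 ≈ 127096.320 → 127096.
At 48 labels/s: frame 127096 → 00:44:07:40.

00:44:07:40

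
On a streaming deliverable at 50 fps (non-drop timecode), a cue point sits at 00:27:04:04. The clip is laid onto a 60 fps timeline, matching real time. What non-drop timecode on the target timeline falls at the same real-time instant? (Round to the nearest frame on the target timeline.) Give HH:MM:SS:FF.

Source frame index: (0×3600 + 27×60 + 4) × 50 + 4 = 81204.
Real time: 81204 / (50) = 40602/25 s.
Target frame: (40602/25) × (60) = 487224/5 ≈ 97444.800 → 97445.
At 60 labels/s: frame 97445 → 00:27:04:05.

00:27:04:05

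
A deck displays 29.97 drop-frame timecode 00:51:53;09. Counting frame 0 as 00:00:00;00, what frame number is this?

93307

Complete 10-minute blocks: 5, each 17982 frames → 89910.
Remaining 1 whole minute in the current block: 1800 + 0 × 1798 = 1800 frames.
Within the current minute: 53 × 30 + 9 − 2 = 1597 (labels ;00/;01 skipped at this minute). Total = 89910 + 1800 + 1597 = 93307.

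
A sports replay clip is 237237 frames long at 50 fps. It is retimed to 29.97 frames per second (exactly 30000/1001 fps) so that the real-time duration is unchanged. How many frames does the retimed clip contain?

Target frames = source frames × (target rate / source rate) = 237237 × (30000/1001)/(50) = 237237 × 600/1001 = 142200.

142200 frames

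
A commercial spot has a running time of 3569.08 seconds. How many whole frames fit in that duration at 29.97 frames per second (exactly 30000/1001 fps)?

Frames = 3569.08 × 30000/1001 = 107072400/1001 ≈ 106965.4346.
Complete frames: 106965.

106965 frames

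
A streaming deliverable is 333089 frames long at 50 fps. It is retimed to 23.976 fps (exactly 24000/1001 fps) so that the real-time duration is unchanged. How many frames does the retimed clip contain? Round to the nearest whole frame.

159723 frames

Frames at target rate = 333089 × (24000/1001) / (50) = 159882720/1001 ≈ 159722.997.
Nearest whole frame: 159723.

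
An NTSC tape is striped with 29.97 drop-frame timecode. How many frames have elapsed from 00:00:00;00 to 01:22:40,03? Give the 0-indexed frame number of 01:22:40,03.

148655

As if non-drop at 30 labels/s: (1 × 3600 + 22 × 60 + 40) × 30 + 3 = 148803.
Minute boundaries passed: 82; those not divisible by 10: 82 − 8 = 74; dropped labels = 2 × 74 = 148.
Actual frame index = 148803 − 148 = 148655.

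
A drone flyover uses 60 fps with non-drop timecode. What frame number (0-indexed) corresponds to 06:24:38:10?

1384690

Total seconds to the label: (6 × 3600 + 24 × 60 + 38) = 23078.
Frame index = 23078 × 60 + 10 = 1384690.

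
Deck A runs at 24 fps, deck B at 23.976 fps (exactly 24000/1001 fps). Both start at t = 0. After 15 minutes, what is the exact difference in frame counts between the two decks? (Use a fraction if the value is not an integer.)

21600/1001 frames

15 min = 900 s.
A emits 24 × 900 = 21600 frames; B emits 24000/1001 × 900 = 21600000/1001.
Difference = 21600/1001 frames (≈ 21.5784); B is behind A.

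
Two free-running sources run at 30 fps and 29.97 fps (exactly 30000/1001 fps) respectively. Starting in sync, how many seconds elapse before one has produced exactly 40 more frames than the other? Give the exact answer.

4004/3 seconds

The gap grows by |30000/1001 − 30| = 30/1001 frames per second.
Time for a 40-frame gap: 40 ÷ (30/1001) = 4004/3 s.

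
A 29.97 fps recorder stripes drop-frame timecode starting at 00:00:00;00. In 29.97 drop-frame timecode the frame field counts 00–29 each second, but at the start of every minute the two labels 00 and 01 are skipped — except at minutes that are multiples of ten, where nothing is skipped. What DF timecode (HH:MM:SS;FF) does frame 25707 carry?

Each 10-minute DF block holds 10 × 60 × 30 − 9 × 2 = 17982 frames. 25707 ÷ 17982 → 1 full block, remainder 7725.
Within the partial block the first minute is 1800 frames and each further minute 1798, so 4 further minute boundaries passed. Total skipped labels = 18 × 1 + 2 × 4 = 26.
Non-drop label index = 25707 + 26 = 25733; at 30 labels/s that is 00:14:17:23, i.e. DF 00:14:17;23.

00:14:17;23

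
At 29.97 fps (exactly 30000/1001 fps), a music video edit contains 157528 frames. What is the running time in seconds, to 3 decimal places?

5256.184 seconds

Running time = 157528 × 1001/30000 = 19710691/3750 s ≈ 5256.184 s.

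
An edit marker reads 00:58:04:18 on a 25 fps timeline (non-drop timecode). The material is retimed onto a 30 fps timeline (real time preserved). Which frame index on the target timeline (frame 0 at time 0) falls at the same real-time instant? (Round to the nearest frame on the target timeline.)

Source frame index: (0×3600 + 58×60 + 4) × 25 + 18 = 87118.
Real time: 87118 / (25) = 87118/25 s.
Target frame: (87118/25) × (30) = 522708/5 ≈ 104541.600 → 104542.

frame 104542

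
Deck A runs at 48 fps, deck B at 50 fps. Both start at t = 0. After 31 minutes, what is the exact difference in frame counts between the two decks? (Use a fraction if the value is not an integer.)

31 min = 1860 s.
A emits 48 × 1860 = 89280 frames; B emits 50 × 1860 = 93000.
Difference = 3720 frames; B is ahead of A.

3720 frames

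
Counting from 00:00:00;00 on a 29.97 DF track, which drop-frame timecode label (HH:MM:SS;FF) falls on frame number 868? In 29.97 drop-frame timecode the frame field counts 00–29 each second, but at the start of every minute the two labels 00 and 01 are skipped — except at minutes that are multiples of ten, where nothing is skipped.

00:00:28;28

Each 10-minute DF block holds 10 × 60 × 30 − 9 × 2 = 17982 frames. 868 ÷ 17982 → 0 full blocks, remainder 868.
Within the partial block the first minute is 1800 frames and each further minute 1798, so 0 further minute boundaries passed. Total skipped labels = 18 × 0 + 2 × 0 = 0.
Non-drop label index = 868 + 0 = 868; at 30 labels/s that is 00:00:28:28, i.e. DF 00:00:28;28.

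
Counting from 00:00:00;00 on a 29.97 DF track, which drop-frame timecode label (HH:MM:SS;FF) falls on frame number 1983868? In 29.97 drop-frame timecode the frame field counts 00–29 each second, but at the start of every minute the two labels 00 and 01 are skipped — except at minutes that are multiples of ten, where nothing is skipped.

18:23:15;04

Ten DF minutes hold 17982 frames, so frame 1983868 lies in block 110 (frames 1978020–1996001) with 5848 frames into that block.
The block's first minute is 1800 frames and the rest 1798 each; 5848 frames reaches minute 3, so 110 × 18 + 3 × 2 = 1986 labels have been skipped so far.
Adding those back, label number 1983868 + 1986 = 1985854 at 30 labels/s is 66195 s + 4 f = 18 h 23 min 15 s frame 4, i.e. 18:23:15;04.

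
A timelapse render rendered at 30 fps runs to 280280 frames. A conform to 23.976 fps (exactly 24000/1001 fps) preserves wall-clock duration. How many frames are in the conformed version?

Target frames = source frames × (target rate / source rate) = 280280 × (24000/1001)/(30) = 280280 × 800/1001 = 224000.

224000 frames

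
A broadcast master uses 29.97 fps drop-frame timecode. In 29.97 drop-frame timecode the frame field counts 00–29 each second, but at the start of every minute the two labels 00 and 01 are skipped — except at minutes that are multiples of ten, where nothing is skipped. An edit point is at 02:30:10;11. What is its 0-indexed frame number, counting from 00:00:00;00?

270041

As if non-drop at 30 labels/s: (2 × 3600 + 30 × 60 + 10) × 30 + 11 = 270311.
Minute boundaries passed: 150; those not divisible by 10: 150 − 15 = 135; dropped labels = 2 × 135 = 270.
Actual frame index = 270311 − 270 = 270041.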